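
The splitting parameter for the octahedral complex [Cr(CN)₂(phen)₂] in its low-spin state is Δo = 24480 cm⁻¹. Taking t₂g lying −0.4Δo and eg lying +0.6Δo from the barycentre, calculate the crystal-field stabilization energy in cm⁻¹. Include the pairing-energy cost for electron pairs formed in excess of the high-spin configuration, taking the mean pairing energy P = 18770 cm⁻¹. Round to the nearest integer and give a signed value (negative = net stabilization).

Ligand charges: 2×(-1) from CN⁻ and 2×(+0) from phen sum to -2; with overall charge +0, Cr is +2.
Cr²⁺: group 6, so d-count = 6 − 2 = 4.
Configuration: t₂g⁴ eg⁰.
Orbital CFSE = 4(-0.4) + 0(0.6) = -1.6Δo = -1.6 × 24480 = -39168 cm⁻¹.
Relative to high-spin t₂g³ eg¹ (0 paired), the low-spin configuration has 1 additional pair, contributing +1 × 18770 = +18770 cm⁻¹.
Net CFSE = -39168 + 18770 = -20398 cm⁻¹.

-20398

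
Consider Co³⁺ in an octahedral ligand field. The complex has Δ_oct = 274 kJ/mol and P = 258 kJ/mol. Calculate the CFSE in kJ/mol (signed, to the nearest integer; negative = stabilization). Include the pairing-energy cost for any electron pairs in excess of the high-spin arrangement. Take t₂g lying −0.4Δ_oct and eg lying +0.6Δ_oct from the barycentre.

Co³⁺: group 9, so d-count = 9 − 3 = 6.
Here Δ_oct > P (274 > 258), so the low-spin state is favoured.
That gives t₂g⁶ eg⁰.
Orbital CFSE = -2.4Δ_oct = -2.4 × 274 = -658 kJ/mol.
Excess pairs vs high-spin: 3 − 1 = 2; pairing cost = +516 kJ/mol.
Net CFSE = -658 + 516 = -142 kJ/mol.

-142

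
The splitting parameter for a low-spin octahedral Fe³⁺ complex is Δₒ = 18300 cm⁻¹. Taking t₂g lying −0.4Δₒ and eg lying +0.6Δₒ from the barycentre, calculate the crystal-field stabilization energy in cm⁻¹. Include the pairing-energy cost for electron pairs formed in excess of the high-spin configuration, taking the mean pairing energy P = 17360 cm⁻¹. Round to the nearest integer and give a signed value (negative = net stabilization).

Group 8 minus oxidation state +3 gives a d⁵ configuration for Fe³⁺.
The d⁵ electrons fill as t₂g⁵ eg⁰.
Orbital CFSE = 5(-0.4) + 0(0.6) = -2.0Δₒ = -2.0 × 18300 = -36600 cm⁻¹.
High-spin d⁵ would be t₂g³ eg² with 0 pairs; low-spin has 2, so 2 excess pairs cost +2P = +34720 cm⁻¹.
Overall CFSE = -36600 + 34720 = -1880 cm⁻¹.

-1880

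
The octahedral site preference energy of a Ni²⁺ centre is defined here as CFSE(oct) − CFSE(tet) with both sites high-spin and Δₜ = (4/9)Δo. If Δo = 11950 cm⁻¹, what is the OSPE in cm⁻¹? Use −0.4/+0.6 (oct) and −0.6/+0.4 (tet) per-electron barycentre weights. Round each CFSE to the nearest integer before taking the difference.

Ni sits in group 10; removing 2 electrons leaves Ni²⁺ with 10 − 2 = 8 d electrons.
Octahedral (high-spin): t₂g⁶ eg², CFSE = 6(−0.4) + 2(+0.6) = -1.2Δo = -1.2 × 11950 = -14340 cm⁻¹.
Tetrahedral: e⁴ t₂⁴, CFSE = 4(−0.6) + 4(+0.4) = -0.8Δₜ = -0.8 × (4/9) × 11950 = -4249 cm⁻¹.
OSPE = CFSE(oct) − CFSE(tet) = -14340 − (-4249) = -10091 cm⁻¹.

-10091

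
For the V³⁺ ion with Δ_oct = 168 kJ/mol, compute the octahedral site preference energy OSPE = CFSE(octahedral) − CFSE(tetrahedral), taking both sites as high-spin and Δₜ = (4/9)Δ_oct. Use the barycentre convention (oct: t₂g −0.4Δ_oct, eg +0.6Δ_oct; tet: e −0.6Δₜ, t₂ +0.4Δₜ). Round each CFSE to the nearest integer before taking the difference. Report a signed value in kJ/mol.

-44

V sits in group 5; removing 3 electrons leaves V³⁺ with 5 − 3 = 2 d electrons.
Octahedral (high-spin): t₂g² eg⁰, CFSE = 2(−0.4) + 0(+0.6) = -0.8Δ_oct = -0.8 × 168 = -134 kJ/mol.
Tetrahedral e² t₂⁰ gives -1.2Δₜ = -1.2 × (4/9) × 168 = -90 kJ/mol.
OSPE = -134 − (-90) = -44 kJ/mol.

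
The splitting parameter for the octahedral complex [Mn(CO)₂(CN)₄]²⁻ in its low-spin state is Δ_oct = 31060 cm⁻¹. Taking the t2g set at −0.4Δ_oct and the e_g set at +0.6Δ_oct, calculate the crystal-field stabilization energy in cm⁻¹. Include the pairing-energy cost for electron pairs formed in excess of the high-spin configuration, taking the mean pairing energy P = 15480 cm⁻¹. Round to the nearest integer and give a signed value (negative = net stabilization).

Ligand charges: 2×(+0) from CO and 4×(-1) from CN⁻ sum to -4; with overall charge -2, Mn is +2.
Mn²⁺: group 7, so d-count = 7 − 2 = 5.
Electron filling gives t2g^5 e_g^0.
The orbital stabilization is -2.0Δ_oct = -2.0 × 31060 = -62120 cm⁻¹.
Relative to high-spin t2g^3 e_g^2 (0 paired), the low-spin configuration has 2 additional pairs, contributing +2 × 15480 = +30960 cm⁻¹.
Combining: -62120 + 30960 = -31160 cm⁻¹.

-31160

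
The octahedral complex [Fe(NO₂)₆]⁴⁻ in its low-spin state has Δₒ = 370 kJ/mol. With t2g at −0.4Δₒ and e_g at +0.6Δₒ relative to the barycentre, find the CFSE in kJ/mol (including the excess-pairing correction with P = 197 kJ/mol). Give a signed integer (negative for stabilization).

Each NO₂⁻ contributes -1; 6 × (-1) = -6. With overall charge -4, Fe is in the +2 oxidation state.
Group 8 minus oxidation state +2 gives a d⁶ configuration for Fe²⁺.
Electron filling gives t2g^6 e_g^0.
The orbital stabilization is -2.4Δₒ = -2.4 × 370 = -888 kJ/mol.
Pairing penalty: 3 pairs vs 1 in the high-spin reference → 2 extra × P = 394 kJ/mol.
Combining: -888 + 394 = -494 kJ/mol.

-494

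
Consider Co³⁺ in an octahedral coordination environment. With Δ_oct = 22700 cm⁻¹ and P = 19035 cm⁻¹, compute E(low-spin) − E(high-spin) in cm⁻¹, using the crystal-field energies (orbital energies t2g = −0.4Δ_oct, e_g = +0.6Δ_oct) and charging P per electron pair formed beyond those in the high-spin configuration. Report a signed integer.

-7330

Co³⁺: group 9, so d-count = 9 − 3 = 6.
High-spin d⁶ fills as t2g^4 e_g^2 with CFSE 4(−0.4) + 2(+0.6) = -0.4Δ_oct = -9080 cm⁻¹.
Low-spin: t2g^6 e_g^0, orbital CFSE = -2.4Δ_oct = -54480 cm⁻¹; plus 2 excess pairs × P = +38070 cm⁻¹; total -16410 cm⁻¹.
The difference is -16410 − (-9080) = -7330 cm⁻¹, so low-spin lies lower.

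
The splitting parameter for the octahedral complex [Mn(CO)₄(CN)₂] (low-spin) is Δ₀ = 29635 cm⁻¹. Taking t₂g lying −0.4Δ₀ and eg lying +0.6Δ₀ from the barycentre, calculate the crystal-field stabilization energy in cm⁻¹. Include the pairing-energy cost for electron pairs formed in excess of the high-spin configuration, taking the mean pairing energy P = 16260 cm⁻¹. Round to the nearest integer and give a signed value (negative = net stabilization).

-26750

Ligand charges: 4×(+0) from CO and 2×(-1) from CN⁻ sum to -2; with overall charge +0, Mn is +2.
Group 7 minus oxidation state +2 gives a d⁵ configuration for Mn²⁺.
Electron filling gives t₂g⁵ eg⁰.
CFSE(orbital) = 5×(-0.4Δ₀) + 0×(0.6Δ₀) = -2.0Δ₀; with Δ₀ = 29635 cm⁻¹ that is -59270 cm⁻¹.
Relative to high-spin t₂g³ eg² (0 paired), the low-spin configuration has 2 additional pairs, contributing +2 × 16260 = +32520 cm⁻¹.
Overall CFSE = -59270 + 32520 = -26750 cm⁻¹.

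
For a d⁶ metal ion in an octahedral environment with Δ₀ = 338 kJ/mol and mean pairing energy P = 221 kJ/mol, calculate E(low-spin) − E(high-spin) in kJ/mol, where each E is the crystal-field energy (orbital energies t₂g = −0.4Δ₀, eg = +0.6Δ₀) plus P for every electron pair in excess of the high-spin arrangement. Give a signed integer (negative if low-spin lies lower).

High-spin: t₂g⁴ eg², CFSE = -0.4Δ₀ = -135 kJ/mol.
Low-spin t₂g⁶ eg⁰ gives -2.4Δ₀ = -811 kJ/mol, but forming 2 extra pairs costs 2P = 442 kJ/mol, so E(LS) = -811 + 442 = -369 kJ/mol.
The difference is -369 − (-135) = -234 kJ/mol, so low-spin lies lower.

-234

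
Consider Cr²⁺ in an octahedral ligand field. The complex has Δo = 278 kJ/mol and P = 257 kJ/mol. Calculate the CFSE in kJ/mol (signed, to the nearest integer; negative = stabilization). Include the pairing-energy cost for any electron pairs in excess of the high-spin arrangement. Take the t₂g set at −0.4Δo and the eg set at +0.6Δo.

-188

Cr²⁺: group 6, so d-count = 6 − 2 = 4.
Here Δo > P (278 > 257), so the low-spin state is favoured.
Configuration: t₂g⁴ eg⁰.
Orbital CFSE = -1.6Δo = -1.6 × 278 = -445 kJ/mol.
Excess pairs vs high-spin: 1 − 0 = 1; pairing cost = +257 kJ/mol.
Net CFSE = -445 + 257 = -188 kJ/mol.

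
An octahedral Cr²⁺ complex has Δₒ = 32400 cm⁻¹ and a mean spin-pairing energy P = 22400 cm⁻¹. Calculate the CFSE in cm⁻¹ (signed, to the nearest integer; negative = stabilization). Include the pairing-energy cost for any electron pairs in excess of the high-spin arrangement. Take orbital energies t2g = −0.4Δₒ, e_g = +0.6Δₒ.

Cr sits in group 6; removing 2 electrons leaves Cr²⁺ with 6 − 2 = 4 d electrons.
Since Δₒ = 32400 cm⁻¹ > P = 22400 cm⁻¹, the complex adopts the low-spin configuration.
Filling d⁴ accordingly: t2g^4 e_g^0.
Orbital CFSE = -1.6Δₒ = -1.6 × 32400 = -51840 cm⁻¹.
Excess pairs vs high-spin: 1 − 0 = 1; pairing cost = +22400 cm⁻¹.
Net CFSE = -51840 + 22400 = -29440 cm⁻¹.

-29440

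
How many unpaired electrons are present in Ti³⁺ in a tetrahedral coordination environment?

1

Ti is in group 4, so Ti³⁺ is d¹ (4 − 3 = 1).
With tetrahedral geometry the complex is necessarily high-spin.
Configuration: e¹ t₂⁰, giving 1 unpaired electron.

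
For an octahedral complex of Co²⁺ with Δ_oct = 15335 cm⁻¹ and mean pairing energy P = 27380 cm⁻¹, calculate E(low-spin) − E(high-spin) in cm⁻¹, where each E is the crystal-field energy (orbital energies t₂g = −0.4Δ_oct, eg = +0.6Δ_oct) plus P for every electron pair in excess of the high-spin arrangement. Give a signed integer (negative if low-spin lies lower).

Group 9 minus oxidation state +2 gives a d⁷ configuration for Co²⁺.
High-spin: t₂g⁵ eg², CFSE = -0.8Δ_oct = -12268 cm⁻¹.
Low-spin t₂g⁶ eg¹ gives -1.8Δ_oct = -27603 cm⁻¹, but forming 1 extra pair costs 1P = 27380 cm⁻¹, so E(LS) = -27603 + 27380 = -223 cm⁻¹.
Thus E(LS) − E(HS) = 12045 cm⁻¹.

12045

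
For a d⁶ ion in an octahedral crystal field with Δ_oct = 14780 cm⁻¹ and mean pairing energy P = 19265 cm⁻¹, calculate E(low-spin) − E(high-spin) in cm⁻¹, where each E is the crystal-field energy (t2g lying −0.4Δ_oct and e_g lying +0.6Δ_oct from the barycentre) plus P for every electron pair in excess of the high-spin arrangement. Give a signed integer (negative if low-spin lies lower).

High-spin d⁶ fills as t2g^4 e_g^2 with CFSE 4(−0.4) + 2(+0.6) = -0.4Δ_oct = -5912 cm⁻¹.
Low-spin: t2g^6 e_g^0, orbital CFSE = -2.4Δ_oct = -35472 cm⁻¹; plus 2 excess pairs × P = +38530 cm⁻¹; total 3058 cm⁻¹.
E(LS) − E(HS) = 3058 − (-5912) = 8970 cm⁻¹.

8970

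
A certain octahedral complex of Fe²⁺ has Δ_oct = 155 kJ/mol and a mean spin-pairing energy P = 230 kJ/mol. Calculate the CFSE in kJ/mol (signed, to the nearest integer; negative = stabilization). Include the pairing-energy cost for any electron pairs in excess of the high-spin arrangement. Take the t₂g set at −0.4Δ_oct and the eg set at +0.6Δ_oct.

-62

Group 8 minus oxidation state +2 gives a d⁶ configuration for Fe²⁺.
Δ_oct < P, so pairing is avoided: the ground state is high-spin.
Configuration: t₂g⁴ eg².
Orbital CFSE = -0.4Δ_oct = -0.4 × 155 = -62 kJ/mol.
High-spin has no excess pairs, so no pairing correction applies.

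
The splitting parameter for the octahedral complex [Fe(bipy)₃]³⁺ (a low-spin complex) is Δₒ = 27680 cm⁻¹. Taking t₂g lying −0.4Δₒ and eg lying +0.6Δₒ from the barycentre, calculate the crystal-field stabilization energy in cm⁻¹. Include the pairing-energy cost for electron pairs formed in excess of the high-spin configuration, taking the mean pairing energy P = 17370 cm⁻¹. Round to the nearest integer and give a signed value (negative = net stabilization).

-20620

bipy is neutral, so the +3 overall charge sits on Fe: oxidation state +3.
Fe sits in group 8; removing 3 electrons leaves Fe³⁺ with 8 − 3 = 5 d electrons.
The d⁵ electrons fill as t₂g⁵ eg⁰.
CFSE(orbital) = 5×(-0.4Δₒ) + 0×(0.6Δₒ) = -2.0Δₒ; with Δₒ = 27680 cm⁻¹ that is -55360 cm⁻¹.
Pairing penalty: 2 pairs vs 0 in the high-spin reference → 2 extra × P = 34740 cm⁻¹.
Net CFSE = -55360 + 34740 = -20620 cm⁻¹.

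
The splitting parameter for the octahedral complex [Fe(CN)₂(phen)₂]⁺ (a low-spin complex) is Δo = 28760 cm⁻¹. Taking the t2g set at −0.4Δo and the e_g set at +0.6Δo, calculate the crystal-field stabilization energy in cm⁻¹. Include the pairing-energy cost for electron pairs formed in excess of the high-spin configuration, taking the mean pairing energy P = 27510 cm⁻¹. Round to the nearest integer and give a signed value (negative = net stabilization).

Ligand charges: 2×(-1) from CN⁻ and 2×(+0) from phen sum to -2; with overall charge +1, Fe is +3.
Fe sits in group 8; removing 3 electrons leaves Fe³⁺ with 8 − 3 = 5 d electrons.
Configuration: t2g^5 e_g^0.
Orbital CFSE = 5(-0.4) + 0(0.6) = -2.0Δo = -2.0 × 28760 = -57520 cm⁻¹.
Pairing penalty: 2 pairs vs 0 in the high-spin reference → 2 extra × P = 55020 cm⁻¹.
Net CFSE = -57520 + 55020 = -2500 cm⁻¹.

-2500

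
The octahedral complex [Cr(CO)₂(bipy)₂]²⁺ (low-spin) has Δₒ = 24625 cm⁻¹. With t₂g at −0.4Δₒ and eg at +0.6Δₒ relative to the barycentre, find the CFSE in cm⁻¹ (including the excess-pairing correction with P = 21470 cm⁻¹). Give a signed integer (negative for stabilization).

Ligand charges: 2×(+0) from CO and 2×(+0) from bipy sum to +0; with overall charge +2, Cr is +2.
Cr is in group 6, so Cr²⁺ is d⁴ (6 − 2 = 4).
Configuration: t₂g⁴ eg⁰.
Orbital CFSE = 4(-0.4) + 0(0.6) = -1.6Δₒ = -1.6 × 24625 = -39400 cm⁻¹.
High-spin d⁴ would be t₂g³ eg¹ with 0 pairs; low-spin has 1, so 1 excess pair costs +1P = +21470 cm⁻¹.
Combining: -39400 + 21470 = -17930 cm⁻¹.

-17930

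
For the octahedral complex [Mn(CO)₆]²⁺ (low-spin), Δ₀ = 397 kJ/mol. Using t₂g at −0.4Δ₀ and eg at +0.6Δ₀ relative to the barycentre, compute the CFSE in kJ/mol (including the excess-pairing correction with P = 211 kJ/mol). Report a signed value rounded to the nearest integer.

CO is neutral, so the +2 overall charge sits on Mn: oxidation state +2.
Mn is in group 7, so Mn²⁺ is d⁵ (7 − 2 = 5).
Electron filling gives t₂g⁵ eg⁰.
CFSE(orbital) = 5×(-0.4Δ₀) + 0×(0.6Δ₀) = -2.0Δ₀; with Δ₀ = 397 kJ/mol that is -794 kJ/mol.
Pairing penalty: 2 pairs vs 0 in the high-spin reference → 2 extra × P = 422 kJ/mol.
Overall CFSE = -794 + 422 = -372 kJ/mol.

-372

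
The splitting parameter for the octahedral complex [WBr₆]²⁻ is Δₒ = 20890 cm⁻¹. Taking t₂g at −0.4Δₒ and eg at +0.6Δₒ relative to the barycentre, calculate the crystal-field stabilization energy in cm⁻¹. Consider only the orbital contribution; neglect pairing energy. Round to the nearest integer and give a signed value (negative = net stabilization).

-16712

Each Br⁻ contributes -1; 6 × (-1) = -6. With overall charge -2, W is in the +4 oxidation state.
Group 6 minus oxidation state +4 gives a d² configuration for W⁴⁺.
The d² electrons fill as t₂g² eg⁰.
CFSE(orbital) = 2×(-0.4Δₒ) + 0×(0.6Δₒ) = -0.8Δₒ; with Δₒ = 20890 cm⁻¹ that is -16712 cm⁻¹.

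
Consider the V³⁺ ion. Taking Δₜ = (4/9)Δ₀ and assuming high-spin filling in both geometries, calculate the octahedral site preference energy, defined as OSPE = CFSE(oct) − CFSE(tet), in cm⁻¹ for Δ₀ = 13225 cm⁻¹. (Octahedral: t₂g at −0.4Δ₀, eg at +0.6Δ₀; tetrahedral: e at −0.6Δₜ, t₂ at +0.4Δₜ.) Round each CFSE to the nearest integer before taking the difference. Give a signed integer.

-3527

V sits in group 5; removing 3 electrons leaves V³⁺ with 5 − 3 = 2 d electrons.
Octahedral high-spin t2g^2 e_g^0: CFSE = -0.8 × 13225 = -10580 cm⁻¹.
Tetrahedral e^2 t2^0 gives -1.2Δₜ = -1.2 × (4/9) × 13225 = -7053 cm⁻¹.
Subtracting, OSPE = -10580 − (-7053) = -3527 cm⁻¹.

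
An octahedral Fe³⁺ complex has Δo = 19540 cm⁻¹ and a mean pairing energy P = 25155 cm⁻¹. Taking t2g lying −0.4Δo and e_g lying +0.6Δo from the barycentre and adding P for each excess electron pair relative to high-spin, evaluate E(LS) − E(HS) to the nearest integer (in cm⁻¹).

11230

Group 8 minus oxidation state +3 gives a d⁵ configuration for Fe³⁺.
High-spin d⁵ fills as t2g^3 e_g^2 with CFSE 3(−0.4) + 2(+0.6) = 0.0Δo = 0 cm⁻¹.
For low-spin the configuration is t2g^5 e_g^0: orbital energy -2.0 × 19540 = -39080 cm⁻¹, and 2 additional pairs relative to high-spin add 50310 cm⁻¹, giving 11230 cm⁻¹.
E(LS) − E(HS) = 11230 − (0) = 11230 cm⁻¹.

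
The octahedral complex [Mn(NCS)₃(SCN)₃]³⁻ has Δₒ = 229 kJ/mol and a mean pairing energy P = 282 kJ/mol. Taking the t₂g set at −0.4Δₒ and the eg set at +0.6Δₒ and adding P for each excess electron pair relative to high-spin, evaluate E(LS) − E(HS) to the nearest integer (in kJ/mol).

Ligand charges: 3×(-1) from NCS⁻ and 3×(-1) from SCN⁻ sum to -6; with overall charge -3, Mn is +3.
Mn is in group 7, so Mn³⁺ is d⁴ (7 − 3 = 4).
High-spin: t₂g³ eg¹, CFSE = -0.6Δₒ = -137 kJ/mol.
For low-spin the configuration is t₂g⁴ eg⁰: orbital energy -1.6 × 229 = -366 kJ/mol, and 1 additional pair relative to high-spin adds 282 kJ/mol, giving -84 kJ/mol.
The difference is -84 − (-137) = 53 kJ/mol, so high-spin lies lower.

53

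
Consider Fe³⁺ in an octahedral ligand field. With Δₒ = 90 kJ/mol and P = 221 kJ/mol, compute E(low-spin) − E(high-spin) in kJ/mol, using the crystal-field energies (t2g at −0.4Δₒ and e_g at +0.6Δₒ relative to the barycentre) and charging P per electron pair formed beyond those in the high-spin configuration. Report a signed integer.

262

Fe³⁺: group 8, so d-count = 8 − 3 = 5.
High-spin: t2g^3 e_g^2, CFSE = 0.0Δₒ = 0 kJ/mol.
Low-spin: t2g^5 e_g^0, orbital CFSE = -2.0Δₒ = -180 kJ/mol; plus 2 excess pairs × P = +442 kJ/mol; total 262 kJ/mol.
Thus E(LS) − E(HS) = 262 kJ/mol.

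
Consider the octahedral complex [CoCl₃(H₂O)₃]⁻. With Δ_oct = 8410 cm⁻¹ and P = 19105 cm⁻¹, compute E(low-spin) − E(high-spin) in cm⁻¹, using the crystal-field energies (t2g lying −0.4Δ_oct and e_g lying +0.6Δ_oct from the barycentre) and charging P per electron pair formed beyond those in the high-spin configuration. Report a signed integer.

10695

Ligand charges: 3×(-1) from Cl⁻ and 3×(+0) from H₂O sum to -3; with overall charge -1, Co is +2.
Co sits in group 9; removing 2 electrons leaves Co²⁺ with 9 − 2 = 7 d electrons.
In the high-spin limit (t2g^5 e_g^2) the orbital term is -0.8Δ_oct = -6728 cm⁻¹, with no excess pairing.
Low-spin: t2g^6 e_g^1, orbital CFSE = -1.8Δ_oct = -15138 cm⁻¹; plus 1 excess pair × P = +19105 cm⁻¹; total 3967 cm⁻¹.
The difference is 3967 − (-6728) = 10695 cm⁻¹, so high-spin lies lower.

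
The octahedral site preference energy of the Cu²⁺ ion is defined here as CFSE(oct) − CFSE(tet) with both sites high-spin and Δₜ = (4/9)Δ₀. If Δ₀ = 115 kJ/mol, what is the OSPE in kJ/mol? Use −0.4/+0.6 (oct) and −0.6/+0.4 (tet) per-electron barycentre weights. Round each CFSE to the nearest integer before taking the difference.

-49

Group 11 minus oxidation state +2 gives a d⁹ configuration for Cu²⁺.
In an octahedral site d⁹ (HS) is t₂g⁶ eg³, giving CFSE(oct) = -0.6Δ₀ = -69 kJ/mol.
Tetrahedral e⁴ t₂⁵ gives -0.4Δₜ = -0.4 × (4/9) × 115 = -20 kJ/mol.
OSPE = CFSE(oct) − CFSE(tet) = -69 − (-20) = -49 kJ/mol.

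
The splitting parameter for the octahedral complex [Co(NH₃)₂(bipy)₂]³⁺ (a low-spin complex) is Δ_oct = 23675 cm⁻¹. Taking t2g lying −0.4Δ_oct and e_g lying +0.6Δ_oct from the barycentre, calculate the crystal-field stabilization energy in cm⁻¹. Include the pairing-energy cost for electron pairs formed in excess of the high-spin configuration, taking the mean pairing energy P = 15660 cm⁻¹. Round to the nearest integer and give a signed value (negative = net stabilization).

-25500

Ligand charges: 2×(+0) from NH₃ and 2×(+0) from bipy sum to +0; with overall charge +3, Co is +3.
Group 9 minus oxidation state +3 gives a d⁶ configuration for Co³⁺.
The d⁶ electrons fill as t2g^6 e_g^0.
CFSE(orbital) = 6×(-0.4Δ_oct) + 0×(0.6Δ_oct) = -2.4Δ_oct; with Δ_oct = 23675 cm⁻¹ that is -56820 cm⁻¹.
Relative to high-spin t2g^4 e_g^2 (1 paired), the low-spin configuration has 2 additional pairs, contributing +2 × 15660 = +31320 cm⁻¹.
Overall CFSE = -56820 + 31320 = -25500 cm⁻¹.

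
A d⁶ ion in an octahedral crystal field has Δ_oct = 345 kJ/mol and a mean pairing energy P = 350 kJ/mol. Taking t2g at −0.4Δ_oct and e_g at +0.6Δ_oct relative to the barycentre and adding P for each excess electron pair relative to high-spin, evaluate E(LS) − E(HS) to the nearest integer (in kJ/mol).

High-spin: t2g^4 e_g^2, CFSE = -0.4Δ_oct = -138 kJ/mol.
Low-spin: t2g^6 e_g^0, orbital CFSE = -2.4Δ_oct = -828 kJ/mol; plus 2 excess pairs × P = +700 kJ/mol; total -128 kJ/mol.
Thus E(LS) − E(HS) = 10 kJ/mol.

10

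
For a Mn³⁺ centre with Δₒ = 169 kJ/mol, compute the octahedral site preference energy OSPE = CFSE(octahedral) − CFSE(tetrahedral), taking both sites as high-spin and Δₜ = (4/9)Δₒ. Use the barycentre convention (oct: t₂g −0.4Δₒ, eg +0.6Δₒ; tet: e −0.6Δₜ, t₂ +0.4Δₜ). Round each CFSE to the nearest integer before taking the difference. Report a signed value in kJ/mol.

Mn is in group 7, so Mn³⁺ is d⁴ (7 − 3 = 4).
Octahedral high-spin t2g^3 e_g^1: CFSE = -0.6 × 169 = -101 kJ/mol.
Tetrahedral: e^2 t2^2, CFSE = 2(−0.6) + 2(+0.4) = -0.4Δₜ = -0.4 × (4/9) × 169 = -30 kJ/mol.
OSPE = CFSE(oct) − CFSE(tet) = -101 − (-30) = -71 kJ/mol.

-71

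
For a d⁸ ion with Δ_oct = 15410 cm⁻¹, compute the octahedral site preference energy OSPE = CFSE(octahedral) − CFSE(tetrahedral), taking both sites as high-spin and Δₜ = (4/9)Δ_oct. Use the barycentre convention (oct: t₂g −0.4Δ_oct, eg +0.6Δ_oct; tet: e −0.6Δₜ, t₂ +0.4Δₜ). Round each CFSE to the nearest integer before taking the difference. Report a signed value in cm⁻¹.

Octahedral high-spin t2g^6 e_g^2: CFSE = -1.2 × 15410 = -18492 cm⁻¹.
Tetrahedral: e^4 t2^4, CFSE = 4(−0.6) + 4(+0.4) = -0.8Δₜ = -0.8 × (4/9) × 15410 = -5479 cm⁻¹.
OSPE = -18492 − (-5479) = -13013 cm⁻¹.

-13013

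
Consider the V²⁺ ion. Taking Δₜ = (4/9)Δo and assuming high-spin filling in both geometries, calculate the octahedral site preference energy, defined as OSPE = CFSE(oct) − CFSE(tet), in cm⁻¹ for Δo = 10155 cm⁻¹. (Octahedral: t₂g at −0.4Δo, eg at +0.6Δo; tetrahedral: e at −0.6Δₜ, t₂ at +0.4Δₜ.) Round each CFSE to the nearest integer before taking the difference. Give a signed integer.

-8575

V²⁺: group 5, so d-count = 5 − 2 = 3.
Octahedral (high-spin): t2g^3 e_g^0, CFSE = 3(−0.4) + 0(+0.6) = -1.2Δo = -1.2 × 10155 = -12186 cm⁻¹.
In a tetrahedral site the filling is e^2 t2^1: CFSE(tet) = -0.8Δₜ = -0.8 × (4/9)(10155) = -3611 cm⁻¹.
Subtracting, OSPE = -12186 − (-3611) = -8575 cm⁻¹.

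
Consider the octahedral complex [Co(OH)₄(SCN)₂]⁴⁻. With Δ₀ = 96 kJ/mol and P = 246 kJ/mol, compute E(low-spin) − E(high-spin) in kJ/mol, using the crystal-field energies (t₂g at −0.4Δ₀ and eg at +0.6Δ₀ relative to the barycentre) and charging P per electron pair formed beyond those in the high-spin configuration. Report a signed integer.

Ligand charges: 4×(-1) from OH⁻ and 2×(-1) from SCN⁻ sum to -6; with overall charge -4, Co is +2.
Co²⁺: group 9, so d-count = 9 − 2 = 7.
In the high-spin limit (t₂g⁵ eg²) the orbital term is -0.8Δ₀ = -77 kJ/mol, with no excess pairing.
For low-spin the configuration is t₂g⁶ eg¹: orbital energy -1.8 × 96 = -173 kJ/mol, and 1 additional pair relative to high-spin adds 246 kJ/mol, giving 73 kJ/mol.
Thus E(LS) − E(HS) = 150 kJ/mol.

150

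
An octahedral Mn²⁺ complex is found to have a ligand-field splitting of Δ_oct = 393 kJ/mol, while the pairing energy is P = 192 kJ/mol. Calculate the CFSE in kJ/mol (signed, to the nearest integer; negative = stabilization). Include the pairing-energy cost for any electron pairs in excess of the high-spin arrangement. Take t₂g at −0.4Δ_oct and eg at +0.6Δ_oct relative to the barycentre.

-402

Mn²⁺: group 7, so d-count = 7 − 2 = 5.
Here Δ_oct > P (393 > 192), so the low-spin state is favoured.
That gives t₂g⁵ eg⁰.
Orbital CFSE = -2.0Δ_oct = -2.0 × 393 = -786 kJ/mol.
Excess pairs vs high-spin: 2 − 0 = 2; pairing cost = +384 kJ/mol.
Net CFSE = -786 + 384 = -402 kJ/mol.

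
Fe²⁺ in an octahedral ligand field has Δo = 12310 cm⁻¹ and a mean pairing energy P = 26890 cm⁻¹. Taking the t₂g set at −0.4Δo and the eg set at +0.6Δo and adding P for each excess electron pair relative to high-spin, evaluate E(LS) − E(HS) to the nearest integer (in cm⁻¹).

29160

Fe sits in group 8; removing 2 electrons leaves Fe²⁺ with 8 − 2 = 6 d electrons.
High-spin d⁶ fills as t₂g⁴ eg² with CFSE 4(−0.4) + 2(+0.6) = -0.4Δo = -4924 cm⁻¹.
Low-spin t₂g⁶ eg⁰ gives -2.4Δo = -29544 cm⁻¹, but forming 2 extra pairs costs 2P = 53780 cm⁻¹, so E(LS) = -29544 + 53780 = 24236 cm⁻¹.
The difference is 24236 − (-4924) = 29160 cm⁻¹, so high-spin lies lower.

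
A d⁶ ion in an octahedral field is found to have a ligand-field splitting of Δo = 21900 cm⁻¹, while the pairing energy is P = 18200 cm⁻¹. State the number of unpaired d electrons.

0

With Δo > P the complex is low-spin.
That gives t2g^6 e_g^0.
Unpaired electrons: 0.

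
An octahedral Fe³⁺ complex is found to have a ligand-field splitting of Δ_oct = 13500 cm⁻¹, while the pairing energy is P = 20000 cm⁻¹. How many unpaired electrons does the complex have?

5

Fe³⁺: group 8, so d-count = 8 − 3 = 5.
Here Δ_oct < P (13500 < 20000), so the high-spin state is favoured.
Filling d⁵ accordingly: t2g^3 e_g^2.
Unpaired electrons: 5.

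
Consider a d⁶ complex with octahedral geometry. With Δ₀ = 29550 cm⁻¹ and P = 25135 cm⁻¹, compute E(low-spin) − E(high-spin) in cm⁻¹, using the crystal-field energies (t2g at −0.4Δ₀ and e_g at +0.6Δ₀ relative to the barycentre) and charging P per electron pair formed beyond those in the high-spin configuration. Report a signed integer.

High-spin: t2g^4 e_g^2, CFSE = -0.4Δ₀ = -11820 cm⁻¹.
Low-spin: t2g^6 e_g^0, orbital CFSE = -2.4Δ₀ = -70920 cm⁻¹; plus 2 excess pairs × P = +50270 cm⁻¹; total -20650 cm⁻¹.
The difference is -20650 − (-11820) = -8830 cm⁻¹, so low-spin lies lower.

-8830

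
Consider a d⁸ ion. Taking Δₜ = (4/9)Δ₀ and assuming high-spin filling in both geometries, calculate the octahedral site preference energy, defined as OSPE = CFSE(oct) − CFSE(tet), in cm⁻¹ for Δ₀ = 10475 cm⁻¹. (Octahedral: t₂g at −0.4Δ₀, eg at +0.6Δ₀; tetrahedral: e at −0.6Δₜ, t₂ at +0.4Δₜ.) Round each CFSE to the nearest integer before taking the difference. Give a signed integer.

In an octahedral site d⁸ (HS) is t₂g⁶ eg², giving CFSE(oct) = -1.2Δ₀ = -12570 cm⁻¹.
Tetrahedral: e⁴ t₂⁴, CFSE = 4(−0.6) + 4(+0.4) = -0.8Δₜ = -0.8 × (4/9) × 10475 = -3724 cm⁻¹.
OSPE = CFSE(oct) − CFSE(tet) = -12570 − (-3724) = -8846 cm⁻¹.

-8846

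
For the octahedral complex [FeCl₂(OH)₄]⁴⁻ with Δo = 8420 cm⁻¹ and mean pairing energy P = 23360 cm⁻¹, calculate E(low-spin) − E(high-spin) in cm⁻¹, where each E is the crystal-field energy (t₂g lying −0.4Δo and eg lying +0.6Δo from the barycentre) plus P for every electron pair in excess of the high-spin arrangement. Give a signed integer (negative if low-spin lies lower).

29880

Ligand charges: 2×(-1) from Cl⁻ and 4×(-1) from OH⁻ sum to -6; with overall charge -4, Fe is +2.
Fe is in group 8, so Fe²⁺ is d⁶ (8 − 2 = 6).
High-spin d⁶ fills as t₂g⁴ eg² with CFSE 4(−0.4) + 2(+0.6) = -0.4Δo = -3368 cm⁻¹.
Low-spin t₂g⁶ eg⁰ gives -2.4Δo = -20208 cm⁻¹, but forming 2 extra pairs costs 2P = 46720 cm⁻¹, so E(LS) = -20208 + 46720 = 26512 cm⁻¹.
The difference is 26512 − (-3368) = 29880 cm⁻¹, so high-spin lies lower.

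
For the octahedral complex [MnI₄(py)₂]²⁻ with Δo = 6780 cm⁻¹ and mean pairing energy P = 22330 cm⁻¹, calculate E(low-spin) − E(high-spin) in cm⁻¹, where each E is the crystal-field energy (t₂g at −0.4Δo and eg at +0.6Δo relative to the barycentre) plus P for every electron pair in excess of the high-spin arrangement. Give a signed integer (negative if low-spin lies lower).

31100

Ligand charges: 4×(-1) from I⁻ and 2×(+0) from py sum to -4; with overall charge -2, Mn is +2.
Mn²⁺: group 7, so d-count = 7 − 2 = 5.
High-spin: t₂g³ eg², CFSE = 0.0Δo = 0 cm⁻¹.
Low-spin t₂g⁵ eg⁰ gives -2.0Δo = -13560 cm⁻¹, but forming 2 extra pairs costs 2P = 44660 cm⁻¹, so E(LS) = -13560 + 44660 = 31100 cm⁻¹.
Thus E(LS) − E(HS) = 31100 cm⁻¹.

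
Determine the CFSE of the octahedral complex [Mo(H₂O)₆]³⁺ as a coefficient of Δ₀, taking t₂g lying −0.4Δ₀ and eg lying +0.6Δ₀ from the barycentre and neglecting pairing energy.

-1.2 Δ₀

H₂O is neutral, so the +3 overall charge sits on Mo: oxidation state +3.
Mo is in group 6, so Mo³⁺ is d³ (6 − 3 = 3).
Configuration: t₂g³ eg⁰.
CFSE = 3(-0.4Δ₀) + 0(0.6Δ₀) = -1.2Δ₀ + 0.0Δ₀ = -1.2Δ₀.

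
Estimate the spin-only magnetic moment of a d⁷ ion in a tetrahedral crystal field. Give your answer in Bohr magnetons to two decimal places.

With tetrahedral geometry the complex is necessarily high-spin.
Configuration: e^4 t2^3 → 3 unpaired electrons.
μ(spin-only) = √[3(3+2)] = √15 ≈ 3.87 Bohr magnetons.

3.87 Bohr magnetons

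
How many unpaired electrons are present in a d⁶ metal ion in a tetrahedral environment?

With tetrahedral geometry the complex is necessarily high-spin.
Configuration: e^3 t2^3, giving 4 unpaired electrons.

4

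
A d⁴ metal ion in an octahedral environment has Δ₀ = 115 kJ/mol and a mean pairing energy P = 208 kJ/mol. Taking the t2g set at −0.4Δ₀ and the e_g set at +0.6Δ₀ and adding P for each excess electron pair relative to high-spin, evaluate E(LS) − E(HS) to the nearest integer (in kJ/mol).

93

High-spin d⁴ fills as t2g^3 e_g^1 with CFSE 3(−0.4) + 1(+0.6) = -0.6Δ₀ = -69 kJ/mol.
For low-spin the configuration is t2g^4 e_g^0: orbital energy -1.6 × 115 = -184 kJ/mol, and 1 additional pair relative to high-spin adds 208 kJ/mol, giving 24 kJ/mol.
The difference is 24 − (-69) = 93 kJ/mol, so high-spin lies lower.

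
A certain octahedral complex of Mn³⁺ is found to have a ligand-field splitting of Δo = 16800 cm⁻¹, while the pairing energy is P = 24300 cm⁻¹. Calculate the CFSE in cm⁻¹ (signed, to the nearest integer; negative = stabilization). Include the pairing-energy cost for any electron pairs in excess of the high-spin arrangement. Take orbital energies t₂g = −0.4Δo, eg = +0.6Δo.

-10080

Mn is in group 7, so Mn³⁺ is d⁴ (7 − 3 = 4).
With Δo < P the complex is high-spin.
Configuration: t₂g³ eg¹.
Orbital CFSE = -0.6Δo = -0.6 × 16800 = -10080 cm⁻¹.
High-spin has no excess pairs, so no pairing correction applies.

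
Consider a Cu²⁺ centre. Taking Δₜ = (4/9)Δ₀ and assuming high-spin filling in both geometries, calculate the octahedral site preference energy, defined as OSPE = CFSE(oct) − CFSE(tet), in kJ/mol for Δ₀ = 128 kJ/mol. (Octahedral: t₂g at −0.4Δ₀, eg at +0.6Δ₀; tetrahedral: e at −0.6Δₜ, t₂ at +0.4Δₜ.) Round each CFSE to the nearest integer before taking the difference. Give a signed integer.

-54

Cu sits in group 11; removing 2 electrons leaves Cu²⁺ with 11 − 2 = 9 d electrons.
In an octahedral site d⁹ (HS) is t₂g⁶ eg³, giving CFSE(oct) = -0.6Δ₀ = -77 kJ/mol.
Tetrahedral e⁴ t₂⁵ gives -0.4Δₜ = -0.4 × (4/9) × 128 = -23 kJ/mol.
OSPE = CFSE(oct) − CFSE(tet) = -77 − (-23) = -54 kJ/mol.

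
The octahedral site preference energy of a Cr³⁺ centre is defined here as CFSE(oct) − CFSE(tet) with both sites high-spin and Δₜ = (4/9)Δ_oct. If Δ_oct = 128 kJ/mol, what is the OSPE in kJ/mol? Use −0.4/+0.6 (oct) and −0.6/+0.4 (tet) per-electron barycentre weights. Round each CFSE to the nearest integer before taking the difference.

-108

Group 6 minus oxidation state +3 gives a d³ configuration for Cr³⁺.
In an octahedral site d³ (HS) is t2g^3 e_g^0, giving CFSE(oct) = -1.2Δ_oct = -154 kJ/mol.
Tetrahedral e^2 t2^1 gives -0.8Δₜ = -0.8 × (4/9) × 128 = -46 kJ/mol.
Subtracting, OSPE = -154 − (-46) = -108 kJ/mol.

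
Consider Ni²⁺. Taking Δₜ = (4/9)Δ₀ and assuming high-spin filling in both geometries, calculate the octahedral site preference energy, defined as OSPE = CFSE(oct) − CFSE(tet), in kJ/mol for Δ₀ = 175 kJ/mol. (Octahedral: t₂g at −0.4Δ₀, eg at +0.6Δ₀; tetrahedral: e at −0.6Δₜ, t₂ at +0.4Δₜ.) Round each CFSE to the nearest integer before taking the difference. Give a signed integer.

Ni sits in group 10; removing 2 electrons leaves Ni²⁺ with 10 − 2 = 8 d electrons.
Octahedral high-spin t2g^6 e_g^2: CFSE = -1.2 × 175 = -210 kJ/mol.
Tetrahedral: e^4 t2^4, CFSE = 4(−0.6) + 4(+0.4) = -0.8Δₜ = -0.8 × (4/9) × 175 = -62 kJ/mol.
OSPE = -210 − (-62) = -148 kJ/mol.

-148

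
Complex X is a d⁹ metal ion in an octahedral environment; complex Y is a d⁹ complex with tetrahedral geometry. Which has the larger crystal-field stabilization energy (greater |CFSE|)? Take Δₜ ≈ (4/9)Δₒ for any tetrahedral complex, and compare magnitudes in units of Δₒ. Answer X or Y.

X

X: t₂g⁶ eg³, CFSE = -0.6Δₒ.
Y: Tetrahedral fields are weak (Δₜ ≈ 4/9 Δₒ), so electrons fill high-spin; e⁴ t₂⁵, CFSE = -0.4Δₜ ≈ -0.18Δₒ.
So X has the larger |CFSE|.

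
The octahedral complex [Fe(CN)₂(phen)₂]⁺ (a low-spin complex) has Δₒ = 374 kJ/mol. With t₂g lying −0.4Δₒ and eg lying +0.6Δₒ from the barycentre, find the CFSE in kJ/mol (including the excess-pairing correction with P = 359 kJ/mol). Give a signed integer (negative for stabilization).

-30

Ligand charges: 2×(-1) from CN⁻ and 2×(+0) from phen sum to -2; with overall charge +1, Fe is +3.
Group 8 minus oxidation state +3 gives a d⁵ configuration for Fe³⁺.
Electron filling gives t₂g⁵ eg⁰.
The orbital stabilization is -2.0Δₒ = -2.0 × 374 = -748 kJ/mol.
Pairing penalty: 2 pairs vs 0 in the high-spin reference → 2 extra × P = 718 kJ/mol.
Combining: -748 + 718 = -30 kJ/mol.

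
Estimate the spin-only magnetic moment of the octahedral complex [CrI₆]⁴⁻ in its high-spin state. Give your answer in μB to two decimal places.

Each I⁻ contributes -1; 6 × (-1) = -6. With overall charge -4, Cr is in the +2 oxidation state.
Cr²⁺: group 6, so d-count = 6 − 2 = 4.
Configuration: t₂g³ eg¹ → 4 unpaired electrons.
μ(spin-only) = √[4(4+2)] = √24 ≈ 4.90 μB.

4.90 μB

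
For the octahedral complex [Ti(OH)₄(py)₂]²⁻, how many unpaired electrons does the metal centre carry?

2

Ligand charges: 4×(-1) from OH⁻ and 2×(+0) from py sum to -4; with overall charge -2, Ti is +2.
Ti²⁺: group 4, so d-count = 4 − 2 = 2.
Configuration: t2g^2 e_g^0, giving 2 unpaired electrons.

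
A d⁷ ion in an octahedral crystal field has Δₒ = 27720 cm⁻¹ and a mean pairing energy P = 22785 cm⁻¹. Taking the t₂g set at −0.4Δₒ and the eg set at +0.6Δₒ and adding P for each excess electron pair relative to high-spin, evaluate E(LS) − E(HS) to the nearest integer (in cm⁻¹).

High-spin: t₂g⁵ eg², CFSE = -0.8Δₒ = -22176 cm⁻¹.
Low-spin t₂g⁶ eg¹ gives -1.8Δₒ = -49896 cm⁻¹, but forming 1 extra pair costs 1P = 22785 cm⁻¹, so E(LS) = -49896 + 22785 = -27111 cm⁻¹.
E(LS) − E(HS) = -27111 − (-22176) = -4935 cm⁻¹.

-4935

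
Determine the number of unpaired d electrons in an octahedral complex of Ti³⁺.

1

Group 4 minus oxidation state +3 gives a d¹ configuration for Ti³⁺.
Configuration: t₂g¹ eg⁰, giving 1 unpaired electron.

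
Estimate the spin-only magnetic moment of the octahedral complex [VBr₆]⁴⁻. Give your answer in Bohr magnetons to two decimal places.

Each Br⁻ contributes -1; 6 × (-1) = -6. With overall charge -4, V is in the +2 oxidation state.
V is in group 5, so V²⁺ is d³ (5 − 2 = 3).
Configuration: t₂g³ eg⁰ → 3 unpaired electrons.
μ(spin-only) = √[3(3+2)] = √15 ≈ 3.87 Bohr magnetons.

3.87 Bohr magnetons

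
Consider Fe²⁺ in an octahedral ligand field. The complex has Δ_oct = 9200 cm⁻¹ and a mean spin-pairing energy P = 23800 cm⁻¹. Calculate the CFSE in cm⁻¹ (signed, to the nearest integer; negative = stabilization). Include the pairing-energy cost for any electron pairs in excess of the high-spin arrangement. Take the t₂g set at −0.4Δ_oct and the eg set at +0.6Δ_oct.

-3680

Fe is in group 8, so Fe²⁺ is d⁶ (8 − 2 = 6).
Here Δ_oct < P (9200 < 23800), so the high-spin state is favoured.
That gives t₂g⁴ eg².
Orbital CFSE = -0.4Δ_oct = -0.4 × 9200 = -3680 cm⁻¹.
High-spin has no excess pairs, so no pairing correction applies.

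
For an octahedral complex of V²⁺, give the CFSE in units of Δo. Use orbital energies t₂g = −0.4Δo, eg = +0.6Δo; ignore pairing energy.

V sits in group 5; removing 2 electrons leaves V²⁺ with 5 − 2 = 3 d electrons.
Configuration: t₂g³ eg⁰.
CFSE = 3(-0.4Δo) + 0(0.6Δo) = -1.2Δo + 0.0Δo = -1.2Δo.

-1.2 Δo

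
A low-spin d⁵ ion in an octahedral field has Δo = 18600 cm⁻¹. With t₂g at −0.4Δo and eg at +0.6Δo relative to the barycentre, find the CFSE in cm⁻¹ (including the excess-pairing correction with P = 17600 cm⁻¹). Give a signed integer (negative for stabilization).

-2000

The d⁵ electrons fill as t₂g⁵ eg⁰.
CFSE(orbital) = 5×(-0.4Δo) + 0×(0.6Δo) = -2.0Δo; with Δo = 18600 cm⁻¹ that is -37200 cm⁻¹.
Pairing penalty: 2 pairs vs 0 in the high-spin reference → 2 extra × P = 35200 cm⁻¹.
Combining: -37200 + 35200 = -2000 cm⁻¹.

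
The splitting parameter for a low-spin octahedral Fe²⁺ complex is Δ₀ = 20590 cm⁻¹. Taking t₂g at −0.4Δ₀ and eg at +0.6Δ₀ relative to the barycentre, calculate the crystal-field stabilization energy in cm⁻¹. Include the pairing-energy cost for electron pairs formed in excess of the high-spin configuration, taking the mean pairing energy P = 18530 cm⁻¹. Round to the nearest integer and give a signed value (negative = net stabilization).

-12356

Fe²⁺: group 8, so d-count = 8 − 2 = 6.
The d⁶ electrons fill as t₂g⁶ eg⁰.
The orbital stabilization is -2.4Δ₀ = -2.4 × 20590 = -49416 cm⁻¹.
Relative to high-spin t₂g⁴ eg² (1 paired), the low-spin configuration has 2 additional pairs, contributing +2 × 18530 = +37060 cm⁻¹.
Overall CFSE = -49416 + 37060 = -12356 cm⁻¹.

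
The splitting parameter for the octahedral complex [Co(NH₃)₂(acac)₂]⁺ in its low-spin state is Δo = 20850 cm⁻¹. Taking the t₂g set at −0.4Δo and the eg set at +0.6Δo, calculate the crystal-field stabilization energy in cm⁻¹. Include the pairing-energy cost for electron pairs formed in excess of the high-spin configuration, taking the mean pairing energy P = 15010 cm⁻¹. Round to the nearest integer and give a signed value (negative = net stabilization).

-20020

Ligand charges: 2×(+0) from NH₃ and 2×(-1) from acac⁻ sum to -2; with overall charge +1, Co is +3.
Co³⁺: group 9, so d-count = 9 − 3 = 6.
Electron filling gives t₂g⁶ eg⁰.
CFSE(orbital) = 6×(-0.4Δo) + 0×(0.6Δo) = -2.4Δo; with Δo = 20850 cm⁻¹ that is -50040 cm⁻¹.
Relative to high-spin t₂g⁴ eg² (1 paired), the low-spin configuration has 2 additional pairs, contributing +2 × 15010 = +30020 cm⁻¹.
Combining: -50040 + 30020 = -20020 cm⁻¹.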